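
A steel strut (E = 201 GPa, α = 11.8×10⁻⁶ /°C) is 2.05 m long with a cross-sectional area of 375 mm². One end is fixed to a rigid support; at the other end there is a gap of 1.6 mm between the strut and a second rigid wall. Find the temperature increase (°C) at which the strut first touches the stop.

Contact occurs when the free expansion equals the gap: αΔT L = 1.6 mm.
ΔT = 1.6 / (11.8×10⁻⁶ × 2050) = 66.14 °C.

ΔT ≈ 66.1 °C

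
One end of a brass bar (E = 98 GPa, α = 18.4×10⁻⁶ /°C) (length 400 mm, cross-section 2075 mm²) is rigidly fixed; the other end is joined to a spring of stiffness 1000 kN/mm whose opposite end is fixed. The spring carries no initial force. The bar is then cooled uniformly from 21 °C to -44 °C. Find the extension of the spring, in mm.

The unrestrained thermal change is αΔT L = 18.4×10⁻⁶ × 65 × 400 = 0.4784 mm.
Let P be the tensile force in the spring. The bar extends elastically by PL/(AE) and the spring stretches by P/k; together these equal δ_free.
P [ L/(AE) + 1/k ] = δ_free → P [ 400/(2075×98×10³) + 1/(1000×10³) ] = 0.4784.
P = 0.4784 / 2.967×10⁻⁶ = 161200 N.
Spring extension = P/k = 161200/(1000×10³) = 0.1612 mm.

δ ≈ 0.161 mm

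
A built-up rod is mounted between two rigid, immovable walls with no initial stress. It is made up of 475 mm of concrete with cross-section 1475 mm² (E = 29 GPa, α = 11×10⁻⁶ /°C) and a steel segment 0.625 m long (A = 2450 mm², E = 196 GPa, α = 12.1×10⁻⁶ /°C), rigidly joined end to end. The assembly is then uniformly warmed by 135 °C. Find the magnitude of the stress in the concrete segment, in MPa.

σ ≈ 94.3 MPa (compressive)

Free thermal expansion of the whole bar: Σ αᵢΔT Lᵢ = 11×10⁻⁶×135×475 + 12.1×10⁻⁶×135×625 = 1.726 mm.
Since the ends are fixed, an axial force P builds up, equal in every segment, with P · Σ Lᵢ/(AᵢEᵢ) = δ_free.
The series flexibility is Σ Lᵢ/(AᵢEᵢ) = 475/(1475×29×10³) + 625/(2450×196×10³) = 1.241×10⁻⁵ mm/N.
P = 1.726 / 1.241×10⁻⁵ = 139100 N = 139.1 kN, compressive.
σ_{concrete} = P / A = 139100 / 1475 = 94.34 MPa.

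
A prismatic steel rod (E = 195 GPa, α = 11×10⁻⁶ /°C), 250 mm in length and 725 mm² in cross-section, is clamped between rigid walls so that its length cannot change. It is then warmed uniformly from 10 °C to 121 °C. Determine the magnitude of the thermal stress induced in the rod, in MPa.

σ ≈ 238 MPa (compressive)

With length fixed, the mechanical strain must cancel the thermal strain αΔT = 11×10⁻⁶ × 111 = 1221×10⁻⁶.
σ = EαΔT = 195×10³ × 11×10⁻⁶ × 111 = 238.1 MPa (compressive; the rod is trying to expand).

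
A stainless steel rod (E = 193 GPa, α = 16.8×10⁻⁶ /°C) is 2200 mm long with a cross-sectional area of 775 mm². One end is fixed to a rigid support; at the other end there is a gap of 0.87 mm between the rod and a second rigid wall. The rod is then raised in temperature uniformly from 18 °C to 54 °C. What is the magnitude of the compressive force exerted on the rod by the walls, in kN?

Free thermal elongation = αΔT L = 16.8×10⁻⁶ × 36 × 2200 = 1.331 mm.
This exceeds the 0.87 mm gap, so the wall pushes back. The portion of expansion that must be recovered elastically is δ_free − gap = 1.331 − 0.87 = 0.4606 mm.
So σ = E(δ_free − g)/L = 193×10³ × 0.4606/2200 = 40.4 MPa.
Force on the wall = σA = 40.4 × 775 mm² = 31.31 kN.

P ≈ 31.3 kN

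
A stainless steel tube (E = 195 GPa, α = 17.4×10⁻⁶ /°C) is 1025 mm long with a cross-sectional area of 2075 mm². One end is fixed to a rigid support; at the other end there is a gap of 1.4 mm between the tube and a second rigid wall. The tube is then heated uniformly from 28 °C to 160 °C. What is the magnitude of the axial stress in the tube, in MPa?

If the wall were absent the tube would grow by αΔT L = 17.4×10⁻⁶ × 132 × 1025 = 2.354 mm.
The gap closes (δ_free > 1.4 mm) and the wall then resists a further 2.354 − 1.4 = 0.9542 mm of expansion.
So σ = E(δ_free − g)/L = 195×10³ × 0.9542/1025 = 181.5 MPa.

σ ≈ 182 MPa (compressive)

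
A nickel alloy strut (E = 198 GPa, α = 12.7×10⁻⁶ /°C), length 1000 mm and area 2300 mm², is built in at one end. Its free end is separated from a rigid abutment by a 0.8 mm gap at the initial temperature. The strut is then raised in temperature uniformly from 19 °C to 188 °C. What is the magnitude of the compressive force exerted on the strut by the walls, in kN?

Unrestrained expansion: δ_free = αΔT L = 12.7×10⁻⁶ × 169 × 1000 = 2.146 mm.
This exceeds the 0.8 mm gap, so the wall pushes back. The portion of expansion that must be recovered elastically is δ_free − gap = 2.146 − 0.8 = 1.346 mm.
Compatibility: PL/(AE) = 1.346 mm, so σ = P/A = E × (1.346/1000) = 266.6 MPa.
P = σA = 266.6 × 2300 = 613.1 kN.

P ≈ 613 kN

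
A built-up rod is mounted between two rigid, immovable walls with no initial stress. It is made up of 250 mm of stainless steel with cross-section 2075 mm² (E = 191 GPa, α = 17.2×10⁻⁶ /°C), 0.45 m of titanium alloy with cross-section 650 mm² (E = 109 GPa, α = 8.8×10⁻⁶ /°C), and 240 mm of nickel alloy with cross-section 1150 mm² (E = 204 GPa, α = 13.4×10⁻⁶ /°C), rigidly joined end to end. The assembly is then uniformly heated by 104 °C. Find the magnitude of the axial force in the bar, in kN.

P ≈ 149 kN (compressive)

Free thermal expansion of the whole bar: Σ αᵢΔT Lᵢ = 17.2×10⁻⁶×104×250 + 8.8×10⁻⁶×104×450 + 13.4×10⁻⁶×104×240 = 1.194 mm.
The rigid supports impose zero overall length change; the single axial force P common to all segments must satisfy P Σ Lᵢ/(AᵢEᵢ) = δ_free.
Σ Lᵢ/(AᵢEᵢ) = 250/(2075×191×10³) + 450/(650×109×10³) + 240/(1150×204×10³) = 8.005×10⁻⁶ mm/N.
Hence P = δ_free / Σ(L/AE) = 1.194/8.005×10⁻⁶ = 149.1 kN (compressive).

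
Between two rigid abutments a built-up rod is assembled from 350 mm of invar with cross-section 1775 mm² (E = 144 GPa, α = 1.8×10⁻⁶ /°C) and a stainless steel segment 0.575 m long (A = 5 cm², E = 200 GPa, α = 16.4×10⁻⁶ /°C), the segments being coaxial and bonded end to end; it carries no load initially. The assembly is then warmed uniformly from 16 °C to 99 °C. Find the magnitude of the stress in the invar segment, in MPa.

Free thermal expansion of the whole bar: Σ αᵢΔT Lᵢ = 1.8×10⁻⁶×83×350 + 16.4×10⁻⁶×83×575 = 0.835 mm.
The rigid supports impose zero overall length change; the single axial force P common to all segments must satisfy P Σ Lᵢ/(AᵢEᵢ) = δ_free.
The series flexibility is Σ Lᵢ/(AᵢEᵢ) = 350/(1775×144×10³) + 575/(500×200×10³) = 7.119×10⁻⁶ mm/N.
Hence P = δ_free / Σ(L/AE) = 0.835/7.119×10⁻⁶ = 117.3 kN (compressive).
σ_{invar} = P / A = 117300 / 1775 = 66.08 MPa.

σ ≈ 66.1 MPa (compressive)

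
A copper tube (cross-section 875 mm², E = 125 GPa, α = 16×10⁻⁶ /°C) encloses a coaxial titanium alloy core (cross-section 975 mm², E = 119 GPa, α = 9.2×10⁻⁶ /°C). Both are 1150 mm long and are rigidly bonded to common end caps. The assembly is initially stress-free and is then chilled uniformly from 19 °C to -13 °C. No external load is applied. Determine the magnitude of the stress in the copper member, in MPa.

σ ≈ 14 MPa (tensile)

Equilibrium of a rigid end plate with no external load gives equal and opposite internal forces ±P in the two members. Since α_{copper} > α_{titanium alloy}, cooling drives the copper into tension and the titanium alloy into compression.
Compatibility of the two members (thermal + elastic change equal): (α₁ − α₂)ΔT = P·[1/(A₁E₁) + 1/(A₂E₂)].
|α₁ − α₂|·ΔT = 6.8×10⁻⁶ × 32 = 0.0002176.
1/(A₁E₁) + 1/(A₂E₂) = 1/(875×125×10³) + 1/(975×119×10³) = 1.776×10⁻⁸ N⁻¹.
So P = 0.0002176 / 1.776×10⁻⁸ = 12.25 kN.
σ_{copper} = P/A₁ = 12250/875 = 14 MPa, tensile.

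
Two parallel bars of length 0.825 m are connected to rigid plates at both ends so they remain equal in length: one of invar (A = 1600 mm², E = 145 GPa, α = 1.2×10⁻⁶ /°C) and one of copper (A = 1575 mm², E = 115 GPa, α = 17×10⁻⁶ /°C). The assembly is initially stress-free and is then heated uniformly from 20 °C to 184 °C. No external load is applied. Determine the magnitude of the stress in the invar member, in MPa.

The copper has the larger α, so on heating it would change length more than the invar if both were free. The rigid plates force a common final length, so the copper is put into compression and the invar into tension, with equal and opposite forces P (no external load).
Compatibility of the two members (thermal + elastic change equal): (α₁ − α₂)ΔT = P·[1/(A₁E₁) + 1/(A₂E₂)].
|α₁ − α₂|·ΔT = 15.8×10⁻⁶ × 164 = 0.002591.
1/(A₁E₁) + 1/(A₂E₂) = 1/(1600×145×10³) + 1/(1575×115×10³) = 9.831×10⁻⁹ N⁻¹.
So P = 0.002591 / 9.831×10⁻⁹ = 263.6 kN.
σ_{invar} = P/A₁ = 263600/1600 = 164.7 MPa, tensile.

σ ≈ 165 MPa (tensile)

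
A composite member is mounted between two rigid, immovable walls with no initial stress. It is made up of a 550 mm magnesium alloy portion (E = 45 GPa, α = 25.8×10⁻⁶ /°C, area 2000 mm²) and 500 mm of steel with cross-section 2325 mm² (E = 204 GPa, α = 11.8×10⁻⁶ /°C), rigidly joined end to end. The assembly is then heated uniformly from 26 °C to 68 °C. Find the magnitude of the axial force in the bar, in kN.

With the walls removed the bar would change length by δ_free = Σ αᵢΔT Lᵢ = 25.8×10⁻⁶×42×550 + 11.8×10⁻⁶×42×500 = 0.8438 mm.
The rigid supports impose zero overall length change; the single axial force P common to all segments must satisfy P Σ Lᵢ/(AᵢEᵢ) = δ_free.
The series flexibility is Σ Lᵢ/(AᵢEᵢ) = 550/(2000×45×10³) + 500/(2325×204×10³) = 7.165×10⁻⁶ mm/N.
P = 0.8438 / 7.165×10⁻⁶ = 117800 N = 117.8 kN, compressive.

P ≈ 118 kN (compressive)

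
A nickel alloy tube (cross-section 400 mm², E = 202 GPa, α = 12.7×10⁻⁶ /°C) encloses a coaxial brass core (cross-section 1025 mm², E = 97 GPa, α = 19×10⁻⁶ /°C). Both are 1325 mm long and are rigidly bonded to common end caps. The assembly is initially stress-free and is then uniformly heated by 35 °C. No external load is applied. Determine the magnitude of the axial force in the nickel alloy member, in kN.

Equilibrium of a rigid end plate with no external load gives equal and opposite internal forces ±P in the two members. Since α_{brass} > α_{nickel alloy}, heating drives the brass into compression and the nickel alloy into tension.
Equating the net (thermal + elastic) strains gives |α₁ − α₂|·ΔT = P·[1/(A₁E₁) + 1/(A₂E₂)].
|α₁ − α₂|·ΔT = 6.3×10⁻⁶ × 35 = 0.0002205.
1/(A₁E₁) + 1/(A₂E₂) = 1/(400×202×10³) + 1/(1025×97×10³) = 2.243×10⁻⁸ N⁻¹.
P = 0.0002205 / 2.243×10⁻⁸ = 9829 N = 9.829 kN.

P ≈ 9.83 kN (tensile in the nickel alloy)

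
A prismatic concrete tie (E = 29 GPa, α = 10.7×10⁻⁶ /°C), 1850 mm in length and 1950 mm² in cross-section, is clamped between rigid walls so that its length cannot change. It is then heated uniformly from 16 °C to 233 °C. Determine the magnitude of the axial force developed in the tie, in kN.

P ≈ 131 kN (compressive)

Full restraint means ε = 0, so the stress is σ = EαΔT = 29×10³ × 10.7×10⁻⁶ × 217 = 67.34 MPa.
Then P = σA = 67.34 × 1950 mm² = 131.3 kN, compressive.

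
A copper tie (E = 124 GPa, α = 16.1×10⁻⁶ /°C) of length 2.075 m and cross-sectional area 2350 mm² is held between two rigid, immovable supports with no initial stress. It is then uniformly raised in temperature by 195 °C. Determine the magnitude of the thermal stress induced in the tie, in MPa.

Because both ends are immovable the net strain is zero, and the suppressed thermal strain is αΔT = 16.1×10⁻⁶ × 195 = 3139.5×10⁻⁶.
The stress required to suppress this strain is σ = Eε = 124×10³ × 3139.5×10⁻⁶ = 389.3 MPa, compressive since the tie is trying to expand.

σ ≈ 389 MPa (compressive)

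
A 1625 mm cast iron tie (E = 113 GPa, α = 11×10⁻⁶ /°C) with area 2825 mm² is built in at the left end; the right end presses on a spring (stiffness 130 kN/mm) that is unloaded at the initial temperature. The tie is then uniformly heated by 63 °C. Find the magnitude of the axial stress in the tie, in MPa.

Free thermal expansion: δ_free = αΔT L = 11×10⁻⁶ × 63 × 1625 = 1.126 mm.
Let P be the compressive force at the spring. The tie shortens elastically by PL/(AE) and the spring compresses by P/k; together these equal δ_free.
P [ L/(AE) + 1/k ] = δ_free → P [ 1625/(2825×113×10³) + 1/(130×10³) ] = 1.126.
P = 1.126 / 1.278×10⁻⁵ = 88100 N.
σ = P/A = 88100/2825 = 31.18 MPa.

σ ≈ 31.2 MPa (compressive)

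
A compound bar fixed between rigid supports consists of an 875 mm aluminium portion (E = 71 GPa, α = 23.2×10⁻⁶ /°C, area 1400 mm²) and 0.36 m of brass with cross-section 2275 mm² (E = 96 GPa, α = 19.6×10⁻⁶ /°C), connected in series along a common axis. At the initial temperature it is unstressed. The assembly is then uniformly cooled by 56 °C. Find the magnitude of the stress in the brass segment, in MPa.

With the walls removed the bar would change length by δ_free = Σ αᵢΔT Lᵢ = 23.2×10⁻⁶×56×875 + 19.6×10⁻⁶×56×360 = 1.532 mm.
Since the ends are fixed, an axial force P builds up, equal in every segment, with P · Σ Lᵢ/(AᵢEᵢ) = δ_free.
The series flexibility is Σ Lᵢ/(AᵢEᵢ) = 875/(1400×71×10³) + 360/(2275×96×10³) = 1.045×10⁻⁵ mm/N.
Hence P = δ_free / Σ(L/AE) = 1.532/1.045×10⁻⁵ = 146.6 kN (tensile).
σ_{brass} = P / A = 146600 / 2275 = 64.43 MPa.

σ ≈ 64.4 MPa (tensile)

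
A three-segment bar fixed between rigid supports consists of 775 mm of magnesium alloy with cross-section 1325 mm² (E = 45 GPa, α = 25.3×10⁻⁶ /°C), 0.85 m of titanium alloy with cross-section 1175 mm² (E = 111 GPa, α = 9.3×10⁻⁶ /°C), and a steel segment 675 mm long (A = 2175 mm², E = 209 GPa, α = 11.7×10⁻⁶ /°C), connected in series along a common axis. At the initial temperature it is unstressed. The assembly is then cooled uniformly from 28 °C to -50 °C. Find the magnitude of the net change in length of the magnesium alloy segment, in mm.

|ΔL| ≈ 0.18 mm

If the supports were absent, the total length change would be Σ αᵢΔT Lᵢ = 25.3×10⁻⁶×78×775 + 9.3×10⁻⁶×78×850 + 11.7×10⁻⁶×78×675 = 2.762 mm.
Since the ends are fixed, an axial force P builds up, equal in every segment, with P · Σ Lᵢ/(AᵢEᵢ) = δ_free.
Σ Lᵢ/(AᵢEᵢ) = 775/(1325×45×10³) + 850/(1175×111×10³) + 675/(2175×209×10³) = 2.1×10⁻⁵ mm/N.
Hence P = δ_free / Σ(L/AE) = 2.762/2.1×10⁻⁵ = 131.5 kN (tensile).
For the magnesium alloy segment, free thermal change = 25.3×10⁻⁶×78×775 = 1.529 mm and elastic change from P = 131500×775/(1325×45×10³) = 1.71 mm; these oppose, so the net change is 0.18 mm (segment lengthens).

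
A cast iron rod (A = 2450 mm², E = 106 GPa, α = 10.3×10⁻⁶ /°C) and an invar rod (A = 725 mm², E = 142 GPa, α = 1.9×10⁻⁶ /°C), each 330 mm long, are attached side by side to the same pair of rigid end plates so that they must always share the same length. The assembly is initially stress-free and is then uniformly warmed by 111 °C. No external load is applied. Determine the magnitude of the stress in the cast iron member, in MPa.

Equilibrium of a rigid end plate with no external load gives equal and opposite internal forces ±P in the two members. Since α_{cast iron} > α_{invar}, heating drives the cast iron into compression and the invar into tension.
Compatibility of the two members (thermal + elastic change equal): (α₁ − α₂)ΔT = P·[1/(A₁E₁) + 1/(A₂E₂)].
|α₁ − α₂|·ΔT = 8.4×10⁻⁶ × 111 = 0.0009324.
1/(A₁E₁) + 1/(A₂E₂) = 1/(2450×106×10³) + 1/(725×142×10³) = 1.356×10⁻⁸ N⁻¹.
P = 0.0009324 / 1.356×10⁻⁸ = 68740 N = 68.74 kN.
σ_{cast iron} = P/A₁ = 68740/2450 = 28.06 MPa, compressive.

σ ≈ 28.1 MPa (compressive)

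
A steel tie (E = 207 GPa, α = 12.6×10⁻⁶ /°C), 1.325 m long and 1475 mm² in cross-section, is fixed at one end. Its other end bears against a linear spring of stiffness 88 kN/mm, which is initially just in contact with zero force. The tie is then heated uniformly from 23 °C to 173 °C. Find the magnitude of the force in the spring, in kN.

P ≈ 159 kN

Free thermal expansion: δ_free = αΔT L = 12.6×10⁻⁶ × 150 × 1325 = 2.504 mm.
Let P be the compressive force at the spring. The tie shortens elastically by PL/(AE) and the spring compresses by P/k; together these equal δ_free.
So P = δ_free / [L/(AE) + 1/k] = 2.504 / [ 1325/(1475×207×10³) + 1/(88×10³) ].
P = 2.504 / 1.57×10⁻⁵ = 159500 N.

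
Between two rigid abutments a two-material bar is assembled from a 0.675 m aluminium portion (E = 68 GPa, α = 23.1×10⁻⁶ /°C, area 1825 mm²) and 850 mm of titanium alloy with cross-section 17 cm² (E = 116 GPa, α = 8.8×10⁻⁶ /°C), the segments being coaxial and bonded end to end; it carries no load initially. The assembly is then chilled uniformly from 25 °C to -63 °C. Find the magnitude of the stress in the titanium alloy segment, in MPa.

Free thermal contraction of the whole bar: Σ αᵢΔT Lᵢ = 23.1×10⁻⁶×88×675 + 8.8×10⁻⁶×88×850 = 2.03 mm.
The walls prevent any net length change, so an axial force P (same in every segment) develops. Compatibility: P · Σ Lᵢ/(AᵢEᵢ) = δ_free.
The series flexibility is Σ Lᵢ/(AᵢEᵢ) = 675/(1825×68×10³) + 850/(1700×116×10³) = 9.75×10⁻⁶ mm/N.
Hence P = δ_free / Σ(L/AE) = 2.03/9.75×10⁻⁶ = 208.3 kN (tensile).
σ_{titanium alloy} = P / A = 208300 / 1700 = 122.5 MPa.

σ ≈ 123 MPa (tensile)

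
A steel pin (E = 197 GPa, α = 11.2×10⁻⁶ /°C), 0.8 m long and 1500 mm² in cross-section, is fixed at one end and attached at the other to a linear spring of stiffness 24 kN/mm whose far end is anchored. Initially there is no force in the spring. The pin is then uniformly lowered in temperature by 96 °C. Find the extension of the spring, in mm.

δ ≈ 0.808 mm

If the spring were absent the pin would shorten by αΔT L = 11.2×10⁻⁶ × 96 × 800 = 0.8602 mm.
Let P be the tensile force in the spring. The pin extends elastically by PL/(AE) and the spring stretches by P/k; together these equal δ_free.
P [ L/(AE) + 1/k ] = δ_free → P [ 800/(1500×197×10³) + 1/(24×10³) ] = 0.8602.
P = 0.8602 / 4.437×10⁻⁵ = 19380 N.
Spring extension = P/k = 19380/(24×10³) = 0.8077 mm.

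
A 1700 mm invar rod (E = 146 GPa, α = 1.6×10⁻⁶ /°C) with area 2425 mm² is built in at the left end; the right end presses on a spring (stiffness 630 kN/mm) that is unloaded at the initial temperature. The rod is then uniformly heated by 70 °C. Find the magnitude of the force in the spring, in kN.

Free thermal expansion: δ_free = αΔT L = 1.6×10⁻⁶ × 70 × 1700 = 0.1904 mm.
Let P be the compressive force at the spring. The rod shortens elastically by PL/(AE) and the spring compresses by P/k; together these equal δ_free.
P [ L/(AE) + 1/k ] = δ_free → P [ 1700/(2425×146×10³) + 1/(630×10³) ] = 0.1904.
P = 0.1904 / 6.389×10⁻⁶ = 29800 N.

P ≈ 29.8 kN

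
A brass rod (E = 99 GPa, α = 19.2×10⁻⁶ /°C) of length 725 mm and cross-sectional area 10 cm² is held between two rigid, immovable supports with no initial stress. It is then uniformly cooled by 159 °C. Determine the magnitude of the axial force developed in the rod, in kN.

The ends cannot move, so σ = EαΔT = 99×10³ × 19.2×10⁻⁶ × 159 = 302.2 MPa.
Axial force P = σA = 302.2 × 1000 = 302200 N = 302.2 kN, tensile.

P ≈ 302 kN (tensile)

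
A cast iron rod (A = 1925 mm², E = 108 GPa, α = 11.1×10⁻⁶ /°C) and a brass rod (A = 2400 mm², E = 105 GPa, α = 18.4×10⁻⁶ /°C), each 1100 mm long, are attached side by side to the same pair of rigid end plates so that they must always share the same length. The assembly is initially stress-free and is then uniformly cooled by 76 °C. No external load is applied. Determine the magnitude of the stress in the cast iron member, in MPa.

σ ≈ 32.8 MPa (compressive)

Both members must finish at the same length. With the larger α, the brass tends to over-contract; the plates restrain it, putting the brass in tension and the cast iron in compression. With no external load the two internal forces are equal and opposite, magnitude P.
Setting the final lengths equal and cancelling L: (α₁ − α₂)ΔT = P/(A₁E₁) + P/(A₂E₂).
|α₁ − α₂|·ΔT = 7.3×10⁻⁶ × 76 = 0.0005548.
1/(A₁E₁) + 1/(A₂E₂) = 1/(1925×108×10³) + 1/(2400×105×10³) = 8.778×10⁻⁹ N⁻¹.
P = 0.0005548 / 8.778×10⁻⁹ = 63200 N = 63.2 kN.
σ_{cast iron} = P/A₁ = 63200/1925 = 32.83 MPa, compressive.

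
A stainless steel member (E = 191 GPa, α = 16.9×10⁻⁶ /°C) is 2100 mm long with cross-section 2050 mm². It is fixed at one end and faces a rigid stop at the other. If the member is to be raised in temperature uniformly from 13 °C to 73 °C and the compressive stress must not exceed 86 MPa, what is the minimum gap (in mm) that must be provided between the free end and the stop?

g ≈ 1.18 mm

With no wall the member would lengthen by αΔT L = 16.9×10⁻⁶ × 60 × 2100 = 2.129 mm.
A stress of 86 MPa corresponds to the wall pushing the member back by σL/E = 86×2100/(191×10³) = 0.9455 mm.
So the gap has to take up the difference, g_min = δ_free − σL/E = 2.129 − 0.9455 = 1.184 mm.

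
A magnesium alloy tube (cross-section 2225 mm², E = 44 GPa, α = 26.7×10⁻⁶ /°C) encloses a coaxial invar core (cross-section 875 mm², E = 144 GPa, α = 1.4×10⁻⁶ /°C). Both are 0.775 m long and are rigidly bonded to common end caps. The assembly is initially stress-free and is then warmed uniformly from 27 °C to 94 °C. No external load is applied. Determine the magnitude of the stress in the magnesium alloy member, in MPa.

σ ≈ 42 MPa (compressive)

Equilibrium of a rigid end plate with no external load gives equal and opposite internal forces ±P in the two members. Since α_{magnesium alloy} > α_{invar}, heating drives the magnesium alloy into compression and the invar into tension.
Setting the final lengths equal and cancelling L: (α₁ − α₂)ΔT = P/(A₁E₁) + P/(A₂E₂).
|α₁ − α₂|·ΔT = 25.3×10⁻⁶ × 67 = 0.001695.
1/(A₁E₁) + 1/(A₂E₂) = 1/(2225×44×10³) + 1/(875×144×10³) = 1.815×10⁻⁸ N⁻¹.
So P = 0.001695 / 1.815×10⁻⁸ = 93.39 kN.
σ_{magnesium alloy} = P/A₁ = 93390/2225 = 41.97 MPa, compressive.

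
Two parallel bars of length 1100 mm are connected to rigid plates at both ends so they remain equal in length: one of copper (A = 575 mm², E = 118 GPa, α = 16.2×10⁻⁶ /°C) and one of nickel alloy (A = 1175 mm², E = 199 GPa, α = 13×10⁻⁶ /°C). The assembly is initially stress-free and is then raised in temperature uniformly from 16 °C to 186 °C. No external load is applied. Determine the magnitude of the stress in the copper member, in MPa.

σ ≈ 49.8 MPa (compressive)

Equilibrium of a rigid end plate with no external load gives equal and opposite internal forces ±P in the two members. Since α_{copper} > α_{nickel alloy}, heating drives the copper into compression and the nickel alloy into tension.
Compatibility of the two members (thermal + elastic change equal): (α₁ − α₂)ΔT = P·[1/(A₁E₁) + 1/(A₂E₂)].
|α₁ − α₂|·ΔT = 3.2×10⁻⁶ × 170 = 0.000544.
1/(A₁E₁) + 1/(A₂E₂) = 1/(575×118×10³) + 1/(1175×199×10³) = 1.902×10⁻⁸ N⁻¹.
P = 0.000544 / 1.902×10⁻⁸ = 28610 N = 28.61 kN.
σ_{copper} = P/A₁ = 28610/575 = 49.75 MPa, compressive.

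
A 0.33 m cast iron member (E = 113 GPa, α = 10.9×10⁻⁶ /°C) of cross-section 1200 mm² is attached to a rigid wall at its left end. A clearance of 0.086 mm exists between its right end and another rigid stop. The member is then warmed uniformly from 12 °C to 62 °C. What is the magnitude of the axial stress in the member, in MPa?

Unrestrained expansion: δ_free = αΔT L = 10.9×10⁻⁶ × 50 × 330 = 0.1799 mm.
After closing the 0.086 mm clearance, 0.1799 − 0.086 = 0.09385 mm of expansion remains to be suppressed by the wall.
Compatibility: PL/(AE) = 0.09385 mm, so σ = P/A = E × (0.09385/330) = 32.14 MPa.

σ ≈ 32.1 MPa (compressive)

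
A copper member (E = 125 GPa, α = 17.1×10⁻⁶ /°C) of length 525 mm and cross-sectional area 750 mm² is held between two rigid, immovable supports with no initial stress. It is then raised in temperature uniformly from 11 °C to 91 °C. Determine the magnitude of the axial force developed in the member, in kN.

P ≈ 128 kN (compressive)

Full restraint means ε = 0, so the stress is σ = EαΔT = 125×10³ × 17.1×10⁻⁶ × 80 = 171 MPa.
Then P = σA = 171 × 750 mm² = 128.2 kN, compressive.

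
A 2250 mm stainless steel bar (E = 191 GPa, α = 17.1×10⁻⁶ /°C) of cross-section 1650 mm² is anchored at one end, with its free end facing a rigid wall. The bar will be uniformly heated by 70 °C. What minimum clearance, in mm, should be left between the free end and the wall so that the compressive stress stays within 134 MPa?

g ≈ 1.11 mm

Free expansion if unrestrained: δ_free = αΔT L = 17.1×10⁻⁶ × 70 × 2250 = 2.693 mm.
A stress of 134 MPa corresponds to the wall pushing the bar back by σL/E = 134×2250/(191×10³) = 1.579 mm.
The gap must absorb the remainder: g_min = 2.693 − 1.579 = 1.115 mm.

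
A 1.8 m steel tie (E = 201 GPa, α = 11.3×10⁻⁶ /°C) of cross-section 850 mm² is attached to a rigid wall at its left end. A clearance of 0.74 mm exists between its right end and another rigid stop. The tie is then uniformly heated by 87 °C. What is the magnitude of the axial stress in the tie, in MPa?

Free thermal elongation = αΔT L = 11.3×10⁻⁶ × 87 × 1800 = 1.77 mm.
After closing the 0.74 mm clearance, 1.77 − 0.74 = 1.03 mm of expansion remains to be suppressed by the wall.
So σ = E(δ_free − g)/L = 201×10³ × 1.03/1800 = 115 MPa.

σ ≈ 115 MPa (compressive)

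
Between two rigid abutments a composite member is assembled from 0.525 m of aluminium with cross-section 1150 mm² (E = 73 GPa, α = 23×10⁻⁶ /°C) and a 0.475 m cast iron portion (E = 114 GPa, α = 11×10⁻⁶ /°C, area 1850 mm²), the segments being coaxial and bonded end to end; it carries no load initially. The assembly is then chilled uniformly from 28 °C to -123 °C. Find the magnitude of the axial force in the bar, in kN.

With the walls removed the bar would change length by δ_free = Σ αᵢΔT Lᵢ = 23×10⁻⁶×151×525 + 11×10⁻⁶×151×475 = 2.612 mm.
The walls prevent any net length change, so an axial force P (same in every segment) develops. Compatibility: P · Σ Lᵢ/(AᵢEᵢ) = δ_free.
The series flexibility is Σ Lᵢ/(AᵢEᵢ) = 525/(1150×73×10³) + 475/(1850×114×10³) = 8.506×10⁻⁶ mm/N.
So P = 2.612 / 8.506×10⁻⁶ = 307.1 kN, tensile.

P ≈ 307 kN (tensile)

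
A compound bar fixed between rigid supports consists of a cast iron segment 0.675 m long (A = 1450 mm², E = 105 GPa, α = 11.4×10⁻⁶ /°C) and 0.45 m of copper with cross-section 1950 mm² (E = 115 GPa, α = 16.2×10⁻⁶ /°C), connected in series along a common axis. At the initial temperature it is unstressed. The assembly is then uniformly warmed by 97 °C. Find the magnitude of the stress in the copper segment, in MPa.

Free thermal expansion of the whole bar: Σ αᵢΔT Lᵢ = 11.4×10⁻⁶×97×675 + 16.2×10⁻⁶×97×450 = 1.454 mm.
The walls prevent any net length change, so an axial force P (same in every segment) develops. Compatibility: P · Σ Lᵢ/(AᵢEᵢ) = δ_free.
The series flexibility is Σ Lᵢ/(AᵢEᵢ) = 675/(1450×105×10³) + 450/(1950×115×10³) = 6.44×10⁻⁶ mm/N.
So P = 1.454 / 6.44×10⁻⁶ = 225.7 kN, compressive.
σ_{copper} = P / A = 225700 / 1950 = 115.7 MPa.

σ ≈ 116 MPa (compressive)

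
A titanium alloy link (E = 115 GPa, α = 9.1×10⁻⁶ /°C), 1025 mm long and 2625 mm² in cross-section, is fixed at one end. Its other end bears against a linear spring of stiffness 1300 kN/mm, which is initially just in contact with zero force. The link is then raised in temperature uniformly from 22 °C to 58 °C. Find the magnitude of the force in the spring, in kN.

If the spring were absent the link would lengthen by αΔT L = 9.1×10⁻⁶ × 36 × 1025 = 0.3358 mm.
With a force P in the spring, the elastic change of the link is PL/(AE) and that of the spring is P/k; compatibility requires their sum to equal δ_free.
So P = δ_free / [L/(AE) + 1/k] = 0.3358 / [ 1025/(2625×115×10³) + 1/(1300×10³) ].
P = 0.3358 / 4.165×10⁻⁶ = 80630 N.

P ≈ 80.6 kN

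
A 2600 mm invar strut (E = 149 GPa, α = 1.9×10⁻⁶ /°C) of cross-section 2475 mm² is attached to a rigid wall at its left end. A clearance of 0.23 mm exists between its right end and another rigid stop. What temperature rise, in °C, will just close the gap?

ΔT ≈ 46.6 °C

The gap closes when αΔT L = 0.23 mm, since the strut is still unstressed at that instant.
So ΔT = g/(αL) = 0.23/(1.9×10⁻⁶ × 2600) = 46.56 °C.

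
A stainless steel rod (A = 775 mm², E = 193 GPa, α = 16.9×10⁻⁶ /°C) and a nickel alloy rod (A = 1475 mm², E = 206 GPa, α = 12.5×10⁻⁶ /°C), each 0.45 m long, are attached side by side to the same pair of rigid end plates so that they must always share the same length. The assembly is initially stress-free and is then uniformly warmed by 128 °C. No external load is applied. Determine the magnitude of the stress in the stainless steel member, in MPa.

σ ≈ 72.8 MPa (compressive)

Both members must finish at the same length. With the larger α, the stainless steel tends to over-expand; the plates restrain it, putting the stainless steel in compression and the nickel alloy in tension. With no external load the two internal forces are equal and opposite, magnitude P.
Compatibility of the two members (thermal + elastic change equal): (α₁ − α₂)ΔT = P·[1/(A₁E₁) + 1/(A₂E₂)].
|α₁ − α₂|·ΔT = 4.4×10⁻⁶ × 128 = 0.0005632.
1/(A₁E₁) + 1/(A₂E₂) = 1/(775×193×10³) + 1/(1475×206×10³) = 9.977×10⁻⁹ N⁻¹.
So P = 0.0005632 / 9.977×10⁻⁹ = 56.45 kN.
σ_{stainless steel} = P/A₁ = 56450/775 = 72.84 MPa, compressive.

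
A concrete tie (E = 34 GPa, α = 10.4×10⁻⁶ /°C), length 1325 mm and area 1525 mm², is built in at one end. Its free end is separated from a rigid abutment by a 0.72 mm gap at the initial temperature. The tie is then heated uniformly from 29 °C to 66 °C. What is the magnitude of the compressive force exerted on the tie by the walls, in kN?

P ≈ 0 kN

Unrestrained expansion: δ_free = αΔT L = 10.4×10⁻⁶ × 37 × 1325 = 0.5099 mm.
This is smaller than the 0.72 mm clearance, so the tie expands freely without reaching the stop — the stress is zero.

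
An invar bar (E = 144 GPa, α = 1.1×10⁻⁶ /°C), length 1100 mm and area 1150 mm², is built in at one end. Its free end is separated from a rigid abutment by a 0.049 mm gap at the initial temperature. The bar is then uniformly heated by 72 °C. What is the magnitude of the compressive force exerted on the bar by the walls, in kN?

Unrestrained expansion: δ_free = αΔT L = 1.1×10⁻⁶ × 72 × 1100 = 0.08712 mm.
The gap closes (δ_free > 0.049 mm) and the wall then resists a further 0.08712 − 0.049 = 0.03812 mm of expansion.
So σ = E(δ_free − g)/L = 144×10³ × 0.03812/1100 = 4.99 MPa.
P = σA = 4.99 × 1150 = 5.739 kN.

P ≈ 5.74 kN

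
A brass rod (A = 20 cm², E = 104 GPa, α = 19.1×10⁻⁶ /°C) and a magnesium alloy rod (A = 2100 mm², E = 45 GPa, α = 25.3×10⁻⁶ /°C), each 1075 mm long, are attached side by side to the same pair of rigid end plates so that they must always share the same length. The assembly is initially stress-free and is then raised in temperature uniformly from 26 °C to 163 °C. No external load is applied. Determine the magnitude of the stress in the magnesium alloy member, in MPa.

Equilibrium of a rigid end plate with no external load gives equal and opposite internal forces ±P in the two members. Since α_{magnesium alloy} > α_{brass}, heating drives the magnesium alloy into compression and the brass into tension.
Setting the final lengths equal and cancelling L: (α₁ − α₂)ΔT = P/(A₁E₁) + P/(A₂E₂).
|α₁ − α₂|·ΔT = 6.2×10⁻⁶ × 137 = 0.0008494.
1/(A₁E₁) + 1/(A₂E₂) = 1/(2000×104×10³) + 1/(2100×45×10³) = 1.539×10⁻⁸ N⁻¹.
So P = 0.0008494 / 1.539×10⁻⁸ = 55.19 kN.
σ_{magnesium alloy} = P/A₂ = 55190/2100 = 26.28 MPa, compressive.

σ ≈ 26.3 MPa (compressive)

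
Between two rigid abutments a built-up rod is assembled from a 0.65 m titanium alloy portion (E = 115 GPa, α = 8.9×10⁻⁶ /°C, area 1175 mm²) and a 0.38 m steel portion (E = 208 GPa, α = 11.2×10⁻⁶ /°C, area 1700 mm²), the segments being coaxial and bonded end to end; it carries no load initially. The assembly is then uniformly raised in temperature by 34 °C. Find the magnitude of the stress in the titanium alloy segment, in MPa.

σ ≈ 49.4 MPa (compressive)

If the supports were absent, the total length change would be Σ αᵢΔT Lᵢ = 8.9×10⁻⁶×34×650 + 11.2×10⁻⁶×34×380 = 0.3414 mm.
Since the ends are fixed, an axial force P builds up, equal in every segment, with P · Σ Lᵢ/(AᵢEᵢ) = δ_free.
Σ Lᵢ/(AᵢEᵢ) = 650/(1175×115×10³) + 380/(1700×208×10³) = 5.885×10⁻⁶ mm/N.
So P = 0.3414 / 5.885×10⁻⁶ = 58.01 kN, compressive.
σ_{titanium alloy} = P / A = 58010 / 1175 = 49.37 MPa.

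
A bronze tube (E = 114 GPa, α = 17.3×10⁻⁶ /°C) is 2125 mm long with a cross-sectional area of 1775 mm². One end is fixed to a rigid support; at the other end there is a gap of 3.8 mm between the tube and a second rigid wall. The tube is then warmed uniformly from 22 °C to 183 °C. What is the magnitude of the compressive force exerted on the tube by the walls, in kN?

P ≈ 202 kN

Free thermal elongation = αΔT L = 17.3×10⁻⁶ × 161 × 2125 = 5.919 mm.
This exceeds the 3.8 mm gap, so the wall pushes back. The portion of expansion that must be recovered elastically is δ_free − gap = 5.919 − 3.8 = 2.119 mm.
That suppressed elongation corresponds to σ = E·Δ/L = 114×10³ × 2.119/2125 = 113.7 MPa.
Force on the wall = σA = 113.7 × 1775 mm² = 201.8 kN.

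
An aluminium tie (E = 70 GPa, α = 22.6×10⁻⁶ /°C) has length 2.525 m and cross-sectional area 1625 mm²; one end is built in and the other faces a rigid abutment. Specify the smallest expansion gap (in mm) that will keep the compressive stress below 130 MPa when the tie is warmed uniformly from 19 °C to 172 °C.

g ≈ 4.04 mm

With no wall the tie would lengthen by αΔT L = 22.6×10⁻⁶ × 153 × 2525 = 8.731 mm.
A stress of 130 MPa corresponds to the wall pushing the tie back by σL/E = 130×2525/(70×10³) = 4.689 mm.
So the gap has to take up the difference, g_min = δ_free − σL/E = 8.731 − 4.689 = 4.042 mm.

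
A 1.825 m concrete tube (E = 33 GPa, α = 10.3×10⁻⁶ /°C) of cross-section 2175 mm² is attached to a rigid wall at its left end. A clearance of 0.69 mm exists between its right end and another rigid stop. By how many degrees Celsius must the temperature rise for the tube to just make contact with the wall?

The gap closes when αΔT L = 0.69 mm, since the tube is still unstressed at that instant.
So ΔT = g/(αL) = 0.69/(10.3×10⁻⁶ × 1825) = 36.71 °C.

ΔT ≈ 36.7 °C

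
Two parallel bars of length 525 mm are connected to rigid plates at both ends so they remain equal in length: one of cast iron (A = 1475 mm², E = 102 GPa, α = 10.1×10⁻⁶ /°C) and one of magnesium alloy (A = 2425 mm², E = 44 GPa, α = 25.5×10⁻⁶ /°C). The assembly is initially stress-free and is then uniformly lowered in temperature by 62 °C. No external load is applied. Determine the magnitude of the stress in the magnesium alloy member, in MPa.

Equilibrium of a rigid end plate with no external load gives equal and opposite internal forces ±P in the two members. Since α_{magnesium alloy} > α_{cast iron}, cooling drives the magnesium alloy into tension and the cast iron into compression.
Equating the net (thermal + elastic) strains gives |α₁ − α₂|·ΔT = P·[1/(A₁E₁) + 1/(A₂E₂)].
|α₁ − α₂|·ΔT = 15.4×10⁻⁶ × 62 = 0.0009548.
1/(A₁E₁) + 1/(A₂E₂) = 1/(1475×102×10³) + 1/(2425×44×10³) = 1.602×10⁻⁸ N⁻¹.
So P = 0.0009548 / 1.602×10⁻⁸ = 59.6 kN.
σ_{magnesium alloy} = P/A₂ = 59600/2425 = 24.58 MPa, tensile.

σ ≈ 24.6 MPa (tensile)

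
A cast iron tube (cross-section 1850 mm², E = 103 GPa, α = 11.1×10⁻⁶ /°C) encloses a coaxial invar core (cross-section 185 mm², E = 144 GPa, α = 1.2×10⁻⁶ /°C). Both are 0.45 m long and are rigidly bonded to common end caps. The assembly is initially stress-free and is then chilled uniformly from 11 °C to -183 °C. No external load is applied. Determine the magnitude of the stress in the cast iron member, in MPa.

σ ≈ 24.3 MPa (tensile)

Both members must finish at the same length. With the larger α, the cast iron tends to over-contract; the plates restrain it, putting the cast iron in tension and the invar in compression. With no external load the two internal forces are equal and opposite, magnitude P.
Equating the net (thermal + elastic) strains gives |α₁ − α₂|·ΔT = P·[1/(A₁E₁) + 1/(A₂E₂)].
|α₁ − α₂|·ΔT = 9.9×10⁻⁶ × 194 = 0.001921.
1/(A₁E₁) + 1/(A₂E₂) = 1/(1850×103×10³) + 1/(185×144×10³) = 4.279×10⁻⁸ N⁻¹.
So P = 0.001921 / 4.279×10⁻⁸ = 44.89 kN.
σ_{cast iron} = P/A₁ = 44890/1850 = 24.26 MPa, tensile.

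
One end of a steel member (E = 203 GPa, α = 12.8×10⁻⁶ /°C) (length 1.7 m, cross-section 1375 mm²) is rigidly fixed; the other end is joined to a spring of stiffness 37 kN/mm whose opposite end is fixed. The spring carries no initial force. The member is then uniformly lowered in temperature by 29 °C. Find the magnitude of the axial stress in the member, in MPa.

σ ≈ 13.9 MPa (tensile)

The unrestrained thermal change is αΔT L = 12.8×10⁻⁶ × 29 × 1700 = 0.631 mm.
Let P be the tensile force in the spring. The member extends elastically by PL/(AE) and the spring stretches by P/k; together these equal δ_free.
P [ L/(AE) + 1/k ] = δ_free → P [ 1700/(1375×203×10³) + 1/(37×10³) ] = 0.631.
P = 0.631 / 3.312×10⁻⁵ = 19050 N.
σ = P/A = 19050/1375 = 13.86 MPa.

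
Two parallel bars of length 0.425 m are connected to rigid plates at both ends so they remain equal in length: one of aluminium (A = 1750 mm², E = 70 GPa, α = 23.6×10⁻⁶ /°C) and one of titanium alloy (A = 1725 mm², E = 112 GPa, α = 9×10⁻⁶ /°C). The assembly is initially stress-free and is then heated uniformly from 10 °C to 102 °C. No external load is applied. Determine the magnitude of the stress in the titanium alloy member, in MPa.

σ ≈ 58.4 MPa (tensile)

Both members must finish at the same length. With the larger α, the aluminium tends to over-expand; the plates restrain it, putting the aluminium in compression and the titanium alloy in tension. With no external load the two internal forces are equal and opposite, magnitude P.
Equating the net (thermal + elastic) strains gives |α₁ − α₂|·ΔT = P·[1/(A₁E₁) + 1/(A₂E₂)].
|α₁ − α₂|·ΔT = 14.6×10⁻⁶ × 92 = 0.001343.
1/(A₁E₁) + 1/(A₂E₂) = 1/(1750×70×10³) + 1/(1725×112×10³) = 1.334×10⁻⁸ N⁻¹.
So P = 0.001343 / 1.334×10⁻⁸ = 100.7 kN.
σ_{titanium alloy} = P/A₂ = 100700/1725 = 58.37 MPa, tensile.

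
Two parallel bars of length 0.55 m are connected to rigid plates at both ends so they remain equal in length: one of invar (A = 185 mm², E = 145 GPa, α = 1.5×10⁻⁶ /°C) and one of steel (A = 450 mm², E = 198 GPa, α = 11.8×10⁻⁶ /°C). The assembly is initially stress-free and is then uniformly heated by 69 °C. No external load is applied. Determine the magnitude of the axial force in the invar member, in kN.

P ≈ 14.7 kN (tensile in the invar)

Equilibrium of a rigid end plate with no external load gives equal and opposite internal forces ±P in the two members. Since α_{steel} > α_{invar}, heating drives the steel into compression and the invar into tension.
Setting the final lengths equal and cancelling L: (α₁ − α₂)ΔT = P/(A₁E₁) + P/(A₂E₂).
|α₁ − α₂|·ΔT = 10.3×10⁻⁶ × 69 = 0.0007107.
1/(A₁E₁) + 1/(A₂E₂) = 1/(185×145×10³) + 1/(450×198×10³) = 4.85×10⁻⁸ N⁻¹.
So P = 0.0007107 / 4.85×10⁻⁸ = 14.65 kN.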